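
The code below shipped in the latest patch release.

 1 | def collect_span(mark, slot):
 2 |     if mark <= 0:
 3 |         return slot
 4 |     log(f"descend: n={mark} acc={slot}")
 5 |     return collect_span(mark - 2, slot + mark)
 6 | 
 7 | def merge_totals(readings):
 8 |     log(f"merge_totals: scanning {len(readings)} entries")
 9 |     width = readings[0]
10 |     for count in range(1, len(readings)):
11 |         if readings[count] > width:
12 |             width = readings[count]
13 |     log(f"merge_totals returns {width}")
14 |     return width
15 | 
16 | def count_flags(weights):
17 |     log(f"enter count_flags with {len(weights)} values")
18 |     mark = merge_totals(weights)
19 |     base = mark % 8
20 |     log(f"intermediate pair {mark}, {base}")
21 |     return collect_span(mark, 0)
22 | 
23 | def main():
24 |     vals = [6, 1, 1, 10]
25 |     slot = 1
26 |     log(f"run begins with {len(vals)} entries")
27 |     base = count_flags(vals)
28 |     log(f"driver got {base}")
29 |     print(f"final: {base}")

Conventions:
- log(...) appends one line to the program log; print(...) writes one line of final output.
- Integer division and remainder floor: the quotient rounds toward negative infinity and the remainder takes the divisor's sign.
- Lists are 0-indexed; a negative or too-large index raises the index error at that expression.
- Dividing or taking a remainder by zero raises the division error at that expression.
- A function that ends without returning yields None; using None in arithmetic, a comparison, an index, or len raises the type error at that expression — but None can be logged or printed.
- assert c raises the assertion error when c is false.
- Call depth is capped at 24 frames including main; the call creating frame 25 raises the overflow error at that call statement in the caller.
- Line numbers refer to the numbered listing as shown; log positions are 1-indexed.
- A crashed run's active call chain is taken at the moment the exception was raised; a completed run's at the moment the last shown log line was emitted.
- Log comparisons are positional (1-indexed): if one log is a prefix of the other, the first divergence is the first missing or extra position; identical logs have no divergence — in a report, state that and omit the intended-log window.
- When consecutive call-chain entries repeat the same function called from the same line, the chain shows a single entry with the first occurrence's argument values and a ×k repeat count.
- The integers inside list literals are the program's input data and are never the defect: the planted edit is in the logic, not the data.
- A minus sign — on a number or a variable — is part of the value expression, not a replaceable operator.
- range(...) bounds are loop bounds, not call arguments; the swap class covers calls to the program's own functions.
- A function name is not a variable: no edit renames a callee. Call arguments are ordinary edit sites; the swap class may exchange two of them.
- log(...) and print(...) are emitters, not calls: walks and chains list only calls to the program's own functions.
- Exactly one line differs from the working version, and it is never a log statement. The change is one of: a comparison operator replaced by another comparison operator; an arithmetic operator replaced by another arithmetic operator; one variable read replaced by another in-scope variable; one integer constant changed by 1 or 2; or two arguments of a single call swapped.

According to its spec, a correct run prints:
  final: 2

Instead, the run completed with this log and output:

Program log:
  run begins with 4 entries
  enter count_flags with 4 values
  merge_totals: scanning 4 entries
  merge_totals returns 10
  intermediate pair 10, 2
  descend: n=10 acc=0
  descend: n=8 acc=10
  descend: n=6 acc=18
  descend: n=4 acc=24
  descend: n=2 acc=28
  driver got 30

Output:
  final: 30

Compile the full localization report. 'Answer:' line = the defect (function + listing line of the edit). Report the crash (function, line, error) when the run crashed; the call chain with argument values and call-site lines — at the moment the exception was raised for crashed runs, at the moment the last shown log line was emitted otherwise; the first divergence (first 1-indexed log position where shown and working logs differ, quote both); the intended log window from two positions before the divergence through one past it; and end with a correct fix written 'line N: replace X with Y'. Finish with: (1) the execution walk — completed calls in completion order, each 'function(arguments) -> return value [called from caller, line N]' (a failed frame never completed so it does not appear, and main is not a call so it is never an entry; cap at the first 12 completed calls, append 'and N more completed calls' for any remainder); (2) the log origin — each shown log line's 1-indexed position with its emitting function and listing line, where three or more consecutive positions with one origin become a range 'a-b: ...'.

Answer: the defect is in count_flags at line 21.
Core observation: Position 6 is the first bad log line: 'descend: n=10 acc=0' should read 'descend: n=2 acc=0'.
Call chain: main.
First divergence: at position 6 the run shows 'descend: n=10 acc=0' where the working version logs 'descend: n=2 acc=0'.
Intended log window:
  4: merge_totals returns 10
  5: intermediate pair 10, 2
  6: descend: n=2 acc=0
  7: driver got 2
Execution walk:
  merge_totals([6, 1, 1, 10]) -> 10  [called from count_flags, line 18]
  collect_span(0, 30) -> 30  [called from collect_span, line 5]
  collect_span(2, 28) -> 30  [called from collect_span, line 5]
  collect_span(4, 24) -> 30  [called from collect_span, line 5]
  collect_span(6, 18) -> 30  [called from collect_span, line 5]
  collect_span(8, 10) -> 30  [called from collect_span, line 5]
  collect_span(10, 0) -> 30  [called from count_flags, line 21]
  count_flags([6, 1, 1, 10]) -> 30  [called from main, line 27]
Log line origins:
  1: from main, line 26
  2: from count_flags, line 17
  3: from merge_totals, line 8
  4: from merge_totals, line 13
  5: from count_flags, line 20
  6-10: from collect_span, line 4
  11: from main, line 28
A correct fix: line 21: replace `mark` with `base`.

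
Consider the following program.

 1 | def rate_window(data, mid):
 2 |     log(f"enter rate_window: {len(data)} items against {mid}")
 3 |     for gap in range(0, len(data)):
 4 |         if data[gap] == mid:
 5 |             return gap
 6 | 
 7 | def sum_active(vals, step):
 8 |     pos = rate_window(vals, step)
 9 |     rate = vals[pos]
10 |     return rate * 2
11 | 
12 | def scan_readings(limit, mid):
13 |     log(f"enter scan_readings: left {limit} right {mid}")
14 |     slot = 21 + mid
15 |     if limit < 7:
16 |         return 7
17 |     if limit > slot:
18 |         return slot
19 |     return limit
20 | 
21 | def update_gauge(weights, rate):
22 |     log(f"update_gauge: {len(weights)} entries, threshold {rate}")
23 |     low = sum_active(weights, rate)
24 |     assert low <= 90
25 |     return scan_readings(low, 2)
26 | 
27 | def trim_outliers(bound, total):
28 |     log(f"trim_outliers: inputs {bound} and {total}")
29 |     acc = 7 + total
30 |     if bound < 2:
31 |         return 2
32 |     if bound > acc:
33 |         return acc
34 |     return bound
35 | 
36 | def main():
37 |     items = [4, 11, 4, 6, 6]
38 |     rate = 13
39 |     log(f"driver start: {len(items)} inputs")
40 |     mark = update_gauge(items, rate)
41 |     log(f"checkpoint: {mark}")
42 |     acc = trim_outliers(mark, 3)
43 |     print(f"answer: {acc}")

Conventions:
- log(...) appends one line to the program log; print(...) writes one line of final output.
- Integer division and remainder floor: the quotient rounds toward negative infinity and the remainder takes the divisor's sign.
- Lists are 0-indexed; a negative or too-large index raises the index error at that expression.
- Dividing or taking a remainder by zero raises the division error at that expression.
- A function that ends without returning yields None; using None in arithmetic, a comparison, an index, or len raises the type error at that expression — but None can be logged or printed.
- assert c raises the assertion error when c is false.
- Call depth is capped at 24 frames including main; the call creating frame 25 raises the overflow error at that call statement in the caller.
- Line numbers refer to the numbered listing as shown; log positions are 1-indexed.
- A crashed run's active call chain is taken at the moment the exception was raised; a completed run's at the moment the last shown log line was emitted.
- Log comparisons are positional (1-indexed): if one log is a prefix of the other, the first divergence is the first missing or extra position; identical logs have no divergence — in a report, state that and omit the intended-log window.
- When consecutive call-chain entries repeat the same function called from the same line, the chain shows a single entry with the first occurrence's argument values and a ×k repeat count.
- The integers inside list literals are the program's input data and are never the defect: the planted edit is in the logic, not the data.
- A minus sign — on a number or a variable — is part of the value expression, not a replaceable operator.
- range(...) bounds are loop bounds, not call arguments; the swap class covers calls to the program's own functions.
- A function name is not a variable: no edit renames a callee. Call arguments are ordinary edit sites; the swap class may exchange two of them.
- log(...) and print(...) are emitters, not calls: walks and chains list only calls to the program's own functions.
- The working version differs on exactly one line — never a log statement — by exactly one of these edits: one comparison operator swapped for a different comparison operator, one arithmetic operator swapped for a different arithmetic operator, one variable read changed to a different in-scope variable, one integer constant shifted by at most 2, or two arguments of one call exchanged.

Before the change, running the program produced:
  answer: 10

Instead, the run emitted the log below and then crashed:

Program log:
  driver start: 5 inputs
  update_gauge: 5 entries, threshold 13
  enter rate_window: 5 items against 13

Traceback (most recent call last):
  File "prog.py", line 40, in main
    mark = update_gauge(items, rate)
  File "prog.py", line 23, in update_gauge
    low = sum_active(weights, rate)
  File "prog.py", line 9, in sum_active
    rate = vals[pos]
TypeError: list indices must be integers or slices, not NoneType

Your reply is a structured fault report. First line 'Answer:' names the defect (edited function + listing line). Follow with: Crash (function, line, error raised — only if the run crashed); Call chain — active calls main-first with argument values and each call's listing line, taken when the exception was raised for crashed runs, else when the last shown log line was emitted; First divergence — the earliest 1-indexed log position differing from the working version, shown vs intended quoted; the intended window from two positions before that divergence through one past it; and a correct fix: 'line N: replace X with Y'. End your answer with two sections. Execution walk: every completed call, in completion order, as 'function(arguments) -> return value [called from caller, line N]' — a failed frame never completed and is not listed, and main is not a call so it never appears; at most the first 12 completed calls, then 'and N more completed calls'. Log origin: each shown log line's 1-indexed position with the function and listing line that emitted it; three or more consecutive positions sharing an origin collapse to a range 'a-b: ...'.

Answer: the defect is in main at line 38.
The tell: The earliest visible damage is log position 2 — 'update_gauge: 5 entries, threshold 13' rather than the intended 'update_gauge: 5 entries, threshold 11'.
Crash: sum_active, line 9, TypeError.
Call chain: main -> update_gauge([4, 11, 4, 6, 6], 13) (called at line 40) -> sum_active([4, 11, 4, 6, 6], 13) (called at line 23).
First divergence: position 2 — the shown line 'update_gauge: 5 entries, threshold 13' should read 'update_gauge: 5 entries, threshold 11'.
Intended log window:
  1: driver start: 5 inputs
  2: update_gauge: 5 entries, threshold 11
  3: enter rate_window: 5 items against 11
Execution walk:
  rate_window([4, 11, 4, 6, 6], 13) -> None  [called from sum_active, line 8]
Log origins:
  1: from main, line 39
  2: from update_gauge, line 22
  3: from rate_window, line 2
A correct fix: line 38: replace `13` with `11`.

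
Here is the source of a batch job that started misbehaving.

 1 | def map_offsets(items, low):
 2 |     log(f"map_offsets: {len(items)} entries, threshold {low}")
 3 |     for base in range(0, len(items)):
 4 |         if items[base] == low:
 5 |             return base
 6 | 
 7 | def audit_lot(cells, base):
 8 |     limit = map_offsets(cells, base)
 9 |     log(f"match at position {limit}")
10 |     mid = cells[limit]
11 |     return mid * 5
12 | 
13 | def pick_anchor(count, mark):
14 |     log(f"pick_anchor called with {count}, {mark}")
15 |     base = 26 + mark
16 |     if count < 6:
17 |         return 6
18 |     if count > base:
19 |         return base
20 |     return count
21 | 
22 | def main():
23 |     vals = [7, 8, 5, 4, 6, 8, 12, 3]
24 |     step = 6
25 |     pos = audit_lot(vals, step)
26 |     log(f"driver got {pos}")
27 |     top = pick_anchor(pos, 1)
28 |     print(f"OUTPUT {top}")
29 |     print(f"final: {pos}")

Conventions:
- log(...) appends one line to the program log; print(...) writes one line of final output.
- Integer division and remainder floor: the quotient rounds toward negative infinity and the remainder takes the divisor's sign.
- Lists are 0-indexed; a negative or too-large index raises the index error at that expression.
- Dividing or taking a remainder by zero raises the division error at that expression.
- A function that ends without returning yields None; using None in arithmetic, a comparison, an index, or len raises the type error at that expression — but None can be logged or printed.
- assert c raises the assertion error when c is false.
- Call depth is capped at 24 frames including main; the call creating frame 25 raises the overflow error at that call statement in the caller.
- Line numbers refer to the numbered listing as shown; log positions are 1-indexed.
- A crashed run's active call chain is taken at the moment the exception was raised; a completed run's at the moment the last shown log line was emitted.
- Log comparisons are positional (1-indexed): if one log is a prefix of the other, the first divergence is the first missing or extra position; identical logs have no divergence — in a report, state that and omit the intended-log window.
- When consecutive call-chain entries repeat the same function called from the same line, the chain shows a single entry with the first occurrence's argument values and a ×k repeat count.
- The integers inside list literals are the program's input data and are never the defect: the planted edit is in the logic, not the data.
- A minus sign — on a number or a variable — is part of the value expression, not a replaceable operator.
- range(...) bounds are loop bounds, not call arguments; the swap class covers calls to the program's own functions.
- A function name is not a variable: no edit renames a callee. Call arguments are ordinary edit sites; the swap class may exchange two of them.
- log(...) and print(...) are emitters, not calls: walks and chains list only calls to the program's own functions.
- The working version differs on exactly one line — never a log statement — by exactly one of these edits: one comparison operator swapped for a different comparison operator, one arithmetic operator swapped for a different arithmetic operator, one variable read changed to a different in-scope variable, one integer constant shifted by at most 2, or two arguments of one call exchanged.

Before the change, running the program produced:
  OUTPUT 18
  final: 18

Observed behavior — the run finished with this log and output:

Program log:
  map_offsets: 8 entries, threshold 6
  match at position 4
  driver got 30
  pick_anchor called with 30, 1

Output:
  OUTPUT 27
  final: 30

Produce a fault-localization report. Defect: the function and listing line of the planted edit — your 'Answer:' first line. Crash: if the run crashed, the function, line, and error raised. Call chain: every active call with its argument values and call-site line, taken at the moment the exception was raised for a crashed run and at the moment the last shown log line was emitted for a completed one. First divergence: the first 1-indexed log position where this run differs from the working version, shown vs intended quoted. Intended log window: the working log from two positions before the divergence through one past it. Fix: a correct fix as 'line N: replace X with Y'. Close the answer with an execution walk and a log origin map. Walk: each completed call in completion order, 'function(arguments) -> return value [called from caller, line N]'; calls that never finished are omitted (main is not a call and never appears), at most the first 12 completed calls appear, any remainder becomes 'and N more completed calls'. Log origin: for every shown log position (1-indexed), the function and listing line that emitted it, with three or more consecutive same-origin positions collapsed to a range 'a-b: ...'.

Answer: the defect is in audit_lot at line 11.
Key fact: Log line 3 is where behavior first shows: 'driver got 30' appears instead of 'driver got 18'.
Call chain: main -> pick_anchor(30, 1) (called at line 27).
First divergence: position 3; shown 'driver got 30' vs intended 'driver got 18'.
Intended log window:
  1: map_offsets: 8 entries, threshold 6
  2: match at position 4
  3: driver got 18
  4: pick_anchor called with 18, 1
Execution walk:
  map_offsets([7, 8, 5, 4, 6, 8, 12, 3], 6) -> 4  [called from audit_lot, line 8]
  audit_lot([7, 8, 5, 4, 6, 8, 12, 3], 6) -> 30  [called from main, line 25]
  pick_anchor(30, 1) -> 27  [called from main, line 27]
Log origins:
  1: from map_offsets, line 2
  2: from audit_lot, line 9
  3: from main, line 26
  4: from pick_anchor, line 14
A correct fix: line 11: replace `5` with `3`.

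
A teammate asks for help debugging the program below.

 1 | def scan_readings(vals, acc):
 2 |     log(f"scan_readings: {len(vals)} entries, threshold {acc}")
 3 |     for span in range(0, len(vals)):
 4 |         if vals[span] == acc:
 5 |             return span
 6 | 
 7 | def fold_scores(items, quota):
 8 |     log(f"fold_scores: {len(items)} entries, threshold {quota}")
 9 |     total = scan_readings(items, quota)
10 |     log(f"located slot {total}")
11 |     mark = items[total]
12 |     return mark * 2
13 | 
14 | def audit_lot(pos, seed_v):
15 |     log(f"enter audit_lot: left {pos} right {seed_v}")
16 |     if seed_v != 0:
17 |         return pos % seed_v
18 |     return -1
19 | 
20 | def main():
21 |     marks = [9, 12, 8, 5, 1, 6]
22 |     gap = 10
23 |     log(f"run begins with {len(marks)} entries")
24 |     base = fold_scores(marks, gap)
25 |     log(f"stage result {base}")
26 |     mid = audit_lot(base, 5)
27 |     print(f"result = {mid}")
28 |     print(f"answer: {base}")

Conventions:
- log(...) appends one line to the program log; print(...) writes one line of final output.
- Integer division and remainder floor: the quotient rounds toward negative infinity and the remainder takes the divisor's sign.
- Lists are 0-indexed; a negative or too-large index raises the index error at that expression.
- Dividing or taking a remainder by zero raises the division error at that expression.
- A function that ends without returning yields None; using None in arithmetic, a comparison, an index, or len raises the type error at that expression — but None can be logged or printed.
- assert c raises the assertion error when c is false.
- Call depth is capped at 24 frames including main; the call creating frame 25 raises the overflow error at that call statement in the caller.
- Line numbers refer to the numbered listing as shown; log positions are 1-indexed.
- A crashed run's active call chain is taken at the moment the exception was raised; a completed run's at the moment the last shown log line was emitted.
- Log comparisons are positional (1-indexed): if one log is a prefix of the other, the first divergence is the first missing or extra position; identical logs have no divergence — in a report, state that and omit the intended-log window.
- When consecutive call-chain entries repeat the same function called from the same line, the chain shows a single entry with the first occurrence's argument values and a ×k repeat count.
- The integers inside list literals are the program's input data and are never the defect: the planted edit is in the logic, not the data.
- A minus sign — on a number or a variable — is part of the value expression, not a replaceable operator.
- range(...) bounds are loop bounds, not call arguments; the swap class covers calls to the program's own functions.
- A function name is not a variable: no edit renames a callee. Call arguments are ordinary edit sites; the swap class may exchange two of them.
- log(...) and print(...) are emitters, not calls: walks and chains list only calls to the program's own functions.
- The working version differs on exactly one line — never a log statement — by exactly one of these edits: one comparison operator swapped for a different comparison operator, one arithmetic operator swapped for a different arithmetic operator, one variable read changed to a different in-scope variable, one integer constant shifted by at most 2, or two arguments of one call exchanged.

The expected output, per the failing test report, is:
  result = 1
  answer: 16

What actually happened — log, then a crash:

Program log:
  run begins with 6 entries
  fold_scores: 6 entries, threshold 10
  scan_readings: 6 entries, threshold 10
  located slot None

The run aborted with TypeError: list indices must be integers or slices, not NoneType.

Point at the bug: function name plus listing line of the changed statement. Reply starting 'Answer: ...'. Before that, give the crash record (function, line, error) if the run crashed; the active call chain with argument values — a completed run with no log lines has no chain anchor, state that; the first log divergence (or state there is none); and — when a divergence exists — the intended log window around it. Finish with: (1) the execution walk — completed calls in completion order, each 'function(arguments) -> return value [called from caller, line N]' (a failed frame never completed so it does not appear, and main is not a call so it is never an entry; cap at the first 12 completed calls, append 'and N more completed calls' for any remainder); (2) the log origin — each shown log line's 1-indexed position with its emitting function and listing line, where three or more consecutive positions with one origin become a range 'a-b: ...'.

Answer: the defect is in main at line 22.
The tell: The log first diverges at position 2: the faulty run prints 'fold_scores: 6 entries, threshold 10' where the working version prints 'fold_scores: 6 entries, threshold 8'.
Crash: fold_scores, line 11, TypeError.
Call chain: main -> fold_scores([9, 12, 8, 5, 1, 6], 10) (called at line 24).
First divergence: position 2 — the shown line 'fold_scores: 6 entries, threshold 10' should read 'fold_scores: 6 entries, threshold 8'.
Intended log window:
  1: run begins with 6 entries
  2: fold_scores: 6 entries, threshold 8
  3: scan_readings: 6 entries, threshold 8
Execution walk:
  scan_readings([9, 12, 8, 5, 1, 6], 10) -> None  [called from fold_scores, line 9]
Log origin:
  1: emitted by main (line 23)
  2: emitted by fold_scores (line 8)
  3: emitted by scan_readings (line 2)
  4: emitted by fold_scores (line 10)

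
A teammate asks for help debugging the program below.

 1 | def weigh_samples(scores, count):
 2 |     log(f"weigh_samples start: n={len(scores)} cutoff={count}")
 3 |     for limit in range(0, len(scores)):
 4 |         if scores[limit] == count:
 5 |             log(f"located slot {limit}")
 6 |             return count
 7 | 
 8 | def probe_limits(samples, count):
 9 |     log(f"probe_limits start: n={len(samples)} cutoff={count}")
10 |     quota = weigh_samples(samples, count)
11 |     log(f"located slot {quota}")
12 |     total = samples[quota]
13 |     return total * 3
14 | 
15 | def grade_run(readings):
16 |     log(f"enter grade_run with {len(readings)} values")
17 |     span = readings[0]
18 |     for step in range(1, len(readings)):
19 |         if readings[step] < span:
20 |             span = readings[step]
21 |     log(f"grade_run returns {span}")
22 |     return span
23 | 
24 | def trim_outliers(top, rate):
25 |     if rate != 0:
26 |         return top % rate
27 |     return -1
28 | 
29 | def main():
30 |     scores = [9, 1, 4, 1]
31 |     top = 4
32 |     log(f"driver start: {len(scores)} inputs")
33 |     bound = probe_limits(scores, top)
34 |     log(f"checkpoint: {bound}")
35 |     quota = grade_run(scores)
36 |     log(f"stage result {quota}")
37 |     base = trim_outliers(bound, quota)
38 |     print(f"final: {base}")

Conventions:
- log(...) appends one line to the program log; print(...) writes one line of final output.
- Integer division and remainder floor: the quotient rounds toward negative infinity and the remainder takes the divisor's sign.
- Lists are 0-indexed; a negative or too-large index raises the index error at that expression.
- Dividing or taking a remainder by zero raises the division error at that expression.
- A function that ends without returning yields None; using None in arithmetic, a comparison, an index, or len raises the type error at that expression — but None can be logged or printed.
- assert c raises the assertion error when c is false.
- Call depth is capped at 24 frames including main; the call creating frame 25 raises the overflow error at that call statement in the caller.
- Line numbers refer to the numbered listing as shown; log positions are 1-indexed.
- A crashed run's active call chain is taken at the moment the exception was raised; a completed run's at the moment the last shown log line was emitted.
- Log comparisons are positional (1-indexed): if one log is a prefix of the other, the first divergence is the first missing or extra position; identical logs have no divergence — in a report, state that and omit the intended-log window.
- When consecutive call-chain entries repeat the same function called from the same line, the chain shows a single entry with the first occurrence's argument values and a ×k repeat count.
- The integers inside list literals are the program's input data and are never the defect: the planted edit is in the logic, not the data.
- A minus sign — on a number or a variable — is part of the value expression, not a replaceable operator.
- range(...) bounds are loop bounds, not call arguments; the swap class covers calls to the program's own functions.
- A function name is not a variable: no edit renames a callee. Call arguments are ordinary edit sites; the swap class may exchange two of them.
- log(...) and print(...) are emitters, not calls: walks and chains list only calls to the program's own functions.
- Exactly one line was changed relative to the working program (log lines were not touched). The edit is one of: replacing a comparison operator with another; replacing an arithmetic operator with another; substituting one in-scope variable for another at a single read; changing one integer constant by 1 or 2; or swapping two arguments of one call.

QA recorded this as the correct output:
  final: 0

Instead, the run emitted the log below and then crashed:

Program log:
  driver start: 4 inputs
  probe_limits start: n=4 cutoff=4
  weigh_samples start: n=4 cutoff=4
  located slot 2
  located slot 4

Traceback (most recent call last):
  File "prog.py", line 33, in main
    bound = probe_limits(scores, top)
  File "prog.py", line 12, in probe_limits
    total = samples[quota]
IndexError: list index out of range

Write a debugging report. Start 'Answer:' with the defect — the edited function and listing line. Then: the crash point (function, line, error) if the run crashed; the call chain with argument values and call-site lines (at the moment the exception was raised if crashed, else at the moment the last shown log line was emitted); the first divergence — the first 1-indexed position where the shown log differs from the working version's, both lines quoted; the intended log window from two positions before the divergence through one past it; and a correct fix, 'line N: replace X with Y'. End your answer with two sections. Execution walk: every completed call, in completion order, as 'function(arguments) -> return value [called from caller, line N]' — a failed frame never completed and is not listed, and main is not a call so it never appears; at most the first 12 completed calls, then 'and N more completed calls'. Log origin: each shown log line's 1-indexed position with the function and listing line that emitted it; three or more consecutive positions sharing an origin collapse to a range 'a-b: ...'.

Answer: the defect is in weigh_samples at line 6.
Key observation: The log first diverges at position 5: the faulty run prints 'located slot 4' where the working version prints 'located slot 2'.
Crash: probe_limits, line 12, IndexError.
Call chain: main -> probe_limits([9, 1, 4, 1], 4) (called at line 33).
First divergence: position 5; shown 'located slot 4' vs intended 'located slot 2'.
Intended log window:
  3: weigh_samples start: n=4 cutoff=4
  4: located slot 2
  5: located slot 2
  6: checkpoint: 12
Execution walk:
  weigh_samples([9, 1, 4, 1], 4) -> 4  [called from probe_limits, line 10]
Origin of each log line:
  1: from main, line 32
  2: from probe_limits, line 9
  3: from weigh_samples, line 2
  4: from weigh_samples, line 5
  5: from probe_limits, line 11
A correct fix: line 6: replace `count` with `limit`.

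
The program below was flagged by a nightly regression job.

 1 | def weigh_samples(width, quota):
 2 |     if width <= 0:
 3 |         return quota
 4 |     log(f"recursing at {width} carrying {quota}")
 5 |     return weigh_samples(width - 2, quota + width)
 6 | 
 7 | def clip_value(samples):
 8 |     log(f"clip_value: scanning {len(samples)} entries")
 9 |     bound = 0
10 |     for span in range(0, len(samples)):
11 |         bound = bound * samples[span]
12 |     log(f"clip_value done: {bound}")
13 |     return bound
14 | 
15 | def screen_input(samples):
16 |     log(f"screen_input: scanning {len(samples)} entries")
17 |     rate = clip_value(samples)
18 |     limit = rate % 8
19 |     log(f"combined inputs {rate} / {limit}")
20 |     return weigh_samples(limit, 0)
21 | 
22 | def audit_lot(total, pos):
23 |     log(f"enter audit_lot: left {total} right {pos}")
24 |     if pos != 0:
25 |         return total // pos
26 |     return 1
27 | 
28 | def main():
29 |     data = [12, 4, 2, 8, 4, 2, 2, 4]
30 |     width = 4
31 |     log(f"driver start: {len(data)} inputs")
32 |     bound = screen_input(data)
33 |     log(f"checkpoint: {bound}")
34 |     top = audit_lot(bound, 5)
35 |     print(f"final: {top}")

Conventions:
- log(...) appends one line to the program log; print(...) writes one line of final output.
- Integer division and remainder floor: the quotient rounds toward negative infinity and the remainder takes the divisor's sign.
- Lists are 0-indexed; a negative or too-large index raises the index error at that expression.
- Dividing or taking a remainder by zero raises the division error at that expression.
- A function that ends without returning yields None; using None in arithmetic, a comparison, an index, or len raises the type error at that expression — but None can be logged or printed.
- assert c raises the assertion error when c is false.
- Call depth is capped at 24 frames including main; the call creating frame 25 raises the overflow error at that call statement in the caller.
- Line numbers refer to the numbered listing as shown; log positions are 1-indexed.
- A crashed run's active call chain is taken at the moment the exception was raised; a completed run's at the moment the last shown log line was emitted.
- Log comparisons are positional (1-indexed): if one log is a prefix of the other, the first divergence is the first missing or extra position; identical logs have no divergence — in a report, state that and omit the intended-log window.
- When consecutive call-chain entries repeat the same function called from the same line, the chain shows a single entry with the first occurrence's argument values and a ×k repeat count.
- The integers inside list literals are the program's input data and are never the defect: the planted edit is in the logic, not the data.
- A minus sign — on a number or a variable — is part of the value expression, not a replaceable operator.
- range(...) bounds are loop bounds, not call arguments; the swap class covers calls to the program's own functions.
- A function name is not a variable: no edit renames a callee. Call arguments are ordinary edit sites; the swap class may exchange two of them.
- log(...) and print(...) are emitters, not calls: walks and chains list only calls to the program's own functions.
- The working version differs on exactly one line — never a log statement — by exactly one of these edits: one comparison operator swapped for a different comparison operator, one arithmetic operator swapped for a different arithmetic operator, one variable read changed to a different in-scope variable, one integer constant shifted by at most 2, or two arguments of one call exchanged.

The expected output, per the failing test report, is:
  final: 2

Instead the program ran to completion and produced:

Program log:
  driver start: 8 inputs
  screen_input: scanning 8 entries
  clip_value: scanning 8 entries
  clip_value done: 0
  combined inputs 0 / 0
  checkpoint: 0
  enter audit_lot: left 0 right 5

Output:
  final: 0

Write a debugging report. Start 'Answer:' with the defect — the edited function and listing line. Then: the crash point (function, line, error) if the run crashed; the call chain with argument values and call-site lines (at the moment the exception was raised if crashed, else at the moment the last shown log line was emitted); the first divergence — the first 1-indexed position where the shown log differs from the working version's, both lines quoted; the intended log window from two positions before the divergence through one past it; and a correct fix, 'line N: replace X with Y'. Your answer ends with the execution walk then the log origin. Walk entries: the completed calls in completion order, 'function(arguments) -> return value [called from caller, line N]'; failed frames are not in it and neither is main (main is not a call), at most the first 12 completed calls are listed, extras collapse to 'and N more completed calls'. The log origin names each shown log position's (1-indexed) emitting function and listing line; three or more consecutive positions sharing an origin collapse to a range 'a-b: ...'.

Answer: the defect is in clip_value at line 11.
Key observation: Everything matches until log position 4, which reads 'clip_value done: 0' in place of 'clip_value done: 38'.
Call chain: main -> audit_lot(0, 5) (called at line 34).
First divergence: position 4 — shown 'clip_value done: 0', intended 'clip_value done: 38'.
Intended log window:
  2: screen_input: scanning 8 entries
  3: clip_value: scanning 8 entries
  4: clip_value done: 38
  5: combined inputs 38 / 6
Execution walk:
  clip_value([12, 4, 2, 8, 4, 2, 2, 4]) -> 0  [called from screen_input, line 17]
  weigh_samples(0, 0) -> 0  [called from screen_input, line 20]
  screen_input([12, 4, 2, 8, 4, 2, 2, 4]) -> 0  [called from main, line 32]
  audit_lot(0, 5) -> 0  [called from main, line 34]
Origin of each log line:
  1 — main, line 31
  2 — screen_input, line 16
  3 — clip_value, line 8
  4 — clip_value, line 12
  5 — screen_input, line 19
  6 — main, line 33
  7 — audit_lot, line 23
A correct fix: line 11: replace `*` with `+`.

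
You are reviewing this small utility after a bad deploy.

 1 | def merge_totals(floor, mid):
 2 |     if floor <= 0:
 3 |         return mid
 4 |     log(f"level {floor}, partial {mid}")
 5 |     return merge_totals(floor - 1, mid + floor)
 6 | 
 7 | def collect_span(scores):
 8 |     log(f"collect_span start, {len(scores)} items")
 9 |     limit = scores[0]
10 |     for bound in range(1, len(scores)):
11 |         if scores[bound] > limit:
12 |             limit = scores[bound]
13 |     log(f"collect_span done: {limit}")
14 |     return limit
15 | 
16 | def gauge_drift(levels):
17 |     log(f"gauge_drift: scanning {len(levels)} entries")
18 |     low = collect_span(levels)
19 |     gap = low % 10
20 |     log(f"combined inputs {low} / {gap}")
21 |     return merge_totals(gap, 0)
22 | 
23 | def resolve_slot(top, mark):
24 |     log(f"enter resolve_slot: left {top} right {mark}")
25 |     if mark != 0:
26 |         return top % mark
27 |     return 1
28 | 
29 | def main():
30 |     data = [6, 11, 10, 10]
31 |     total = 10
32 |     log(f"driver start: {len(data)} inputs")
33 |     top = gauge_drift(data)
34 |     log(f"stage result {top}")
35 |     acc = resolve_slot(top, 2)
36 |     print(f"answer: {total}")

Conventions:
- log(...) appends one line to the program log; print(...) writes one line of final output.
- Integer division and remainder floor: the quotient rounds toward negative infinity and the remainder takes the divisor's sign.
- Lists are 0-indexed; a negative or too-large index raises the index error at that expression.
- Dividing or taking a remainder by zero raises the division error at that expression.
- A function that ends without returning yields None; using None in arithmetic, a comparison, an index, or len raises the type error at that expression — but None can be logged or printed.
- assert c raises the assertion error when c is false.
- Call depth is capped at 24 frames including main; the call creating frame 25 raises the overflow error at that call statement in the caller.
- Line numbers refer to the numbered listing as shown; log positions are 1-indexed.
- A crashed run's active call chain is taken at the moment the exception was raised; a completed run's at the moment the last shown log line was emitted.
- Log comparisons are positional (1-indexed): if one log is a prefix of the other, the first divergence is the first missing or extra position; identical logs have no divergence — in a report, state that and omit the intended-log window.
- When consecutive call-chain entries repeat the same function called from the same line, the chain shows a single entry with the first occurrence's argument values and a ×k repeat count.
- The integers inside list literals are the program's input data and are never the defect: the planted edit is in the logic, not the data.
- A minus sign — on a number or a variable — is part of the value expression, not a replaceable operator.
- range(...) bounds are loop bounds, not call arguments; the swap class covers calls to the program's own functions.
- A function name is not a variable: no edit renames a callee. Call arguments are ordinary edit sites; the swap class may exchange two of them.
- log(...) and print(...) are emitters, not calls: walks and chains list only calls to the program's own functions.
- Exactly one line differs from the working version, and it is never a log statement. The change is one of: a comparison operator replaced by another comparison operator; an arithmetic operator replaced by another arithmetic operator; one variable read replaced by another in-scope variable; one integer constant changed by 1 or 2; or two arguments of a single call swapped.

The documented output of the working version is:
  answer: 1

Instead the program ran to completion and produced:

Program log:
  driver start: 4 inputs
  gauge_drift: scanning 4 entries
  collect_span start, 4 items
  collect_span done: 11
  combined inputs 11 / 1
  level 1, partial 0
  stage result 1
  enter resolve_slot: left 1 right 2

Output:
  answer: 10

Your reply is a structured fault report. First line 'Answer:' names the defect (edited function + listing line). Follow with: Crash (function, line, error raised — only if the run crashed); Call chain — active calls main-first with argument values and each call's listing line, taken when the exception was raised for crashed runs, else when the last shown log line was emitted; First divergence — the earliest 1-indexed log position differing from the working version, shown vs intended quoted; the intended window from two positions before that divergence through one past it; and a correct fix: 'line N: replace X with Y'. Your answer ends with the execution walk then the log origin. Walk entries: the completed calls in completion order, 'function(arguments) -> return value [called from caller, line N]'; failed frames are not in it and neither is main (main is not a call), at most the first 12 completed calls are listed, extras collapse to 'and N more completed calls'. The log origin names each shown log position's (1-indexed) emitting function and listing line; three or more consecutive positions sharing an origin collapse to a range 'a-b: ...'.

Answer: the defect is in main at line 36.
The tell: The logs agree in full; only the final output differs.
Call chain: main -> resolve_slot(1, 2) (called at line 35).
First divergence: none; the two logs match at every position.
Execution walk:
  collect_span([6, 11, 10, 10]) -> 11  [called from gauge_drift, line 18]
  merge_totals(0, 1) -> 1  [called from merge_totals, line 5]
  merge_totals(1, 0) -> 1  [called from gauge_drift, line 21]
  gauge_drift([6, 11, 10, 10]) -> 1  [called from main, line 33]
  resolve_slot(1, 2) -> 1  [called from main, line 35]
Log line origins:
  1: from main, line 32
  2: from gauge_drift, line 17
  3: from collect_span, line 8
  4: from collect_span, line 13
  5: from gauge_drift, line 20
  6: from merge_totals, line 4
  7: from main, line 34
  8: from resolve_slot, line 24
A correct fix: line 36: replace `total` with `acc`.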